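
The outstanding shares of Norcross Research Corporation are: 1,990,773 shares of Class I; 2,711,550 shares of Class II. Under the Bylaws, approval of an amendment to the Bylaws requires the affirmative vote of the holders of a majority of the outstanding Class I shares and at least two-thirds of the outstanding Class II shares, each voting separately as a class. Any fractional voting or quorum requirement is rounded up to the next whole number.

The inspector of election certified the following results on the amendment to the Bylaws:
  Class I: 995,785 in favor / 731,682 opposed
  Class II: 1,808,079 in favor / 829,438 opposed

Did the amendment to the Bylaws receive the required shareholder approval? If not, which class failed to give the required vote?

Approved — every class gave the required vote.

Class I: a majority of 1990773 is 995387; 995,387 required, 995,785 in favor — approved.
Class II: 2/3 of 2711550 = 1807700; 1,807,700 required, 1,808,079 in favor — approved.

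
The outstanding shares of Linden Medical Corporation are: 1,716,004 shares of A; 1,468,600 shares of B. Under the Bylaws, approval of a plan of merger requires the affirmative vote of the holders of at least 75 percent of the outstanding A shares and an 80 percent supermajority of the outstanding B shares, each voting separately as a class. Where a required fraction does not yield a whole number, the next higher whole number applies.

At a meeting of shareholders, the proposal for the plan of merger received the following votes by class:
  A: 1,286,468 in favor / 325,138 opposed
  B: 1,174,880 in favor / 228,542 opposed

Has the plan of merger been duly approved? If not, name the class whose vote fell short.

Not approved — the A shares did not give the required vote.

A: 3/4 of 1716004 = 1287003; 1,287,003 required, 1,286,468 in favor — not approved.
B: 4/5 of 1468600 = 1174880; 1,174,880 required, 1,174,880 in favor — approved.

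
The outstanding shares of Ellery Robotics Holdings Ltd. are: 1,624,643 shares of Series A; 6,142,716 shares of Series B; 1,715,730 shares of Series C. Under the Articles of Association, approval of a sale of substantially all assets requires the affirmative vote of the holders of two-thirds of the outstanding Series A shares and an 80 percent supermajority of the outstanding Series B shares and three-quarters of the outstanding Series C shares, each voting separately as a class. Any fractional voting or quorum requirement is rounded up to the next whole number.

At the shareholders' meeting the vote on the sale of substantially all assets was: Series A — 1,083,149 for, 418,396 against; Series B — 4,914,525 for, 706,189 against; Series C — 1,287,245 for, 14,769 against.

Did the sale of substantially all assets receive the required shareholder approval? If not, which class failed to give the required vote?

Series A: 2/3 of 1624643 = 1083095.33, rounded up to 1083096; 1,083,096 required, 1,083,149 in favor — approved.
Series B: 4/5 of 6142716 = 4914172.80, rounded up to 4914173; 4,914,173 required, 4,914,525 in favor — approved.
Series C: 3/4 of 1715730 = 1286797.50, rounded up to 1286798; 1,286,798 required, 1,287,245 in favor — approved.

Approved — every class gave the required vote.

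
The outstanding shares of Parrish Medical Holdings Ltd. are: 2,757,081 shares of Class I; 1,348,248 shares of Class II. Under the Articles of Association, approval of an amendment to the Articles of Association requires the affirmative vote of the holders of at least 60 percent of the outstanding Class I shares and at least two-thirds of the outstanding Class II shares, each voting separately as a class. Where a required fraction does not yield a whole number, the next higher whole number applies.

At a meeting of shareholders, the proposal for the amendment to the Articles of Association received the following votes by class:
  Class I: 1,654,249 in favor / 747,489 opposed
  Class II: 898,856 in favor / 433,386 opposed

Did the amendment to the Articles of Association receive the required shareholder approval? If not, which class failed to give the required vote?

Approved — every class gave the required vote.

Class I: 3/5 of 2757081 = 1654248.60, rounded up to 1654249; 1,654,249 required, 1,654,249 in favor — approved.
Class II: 2/3 of 1348248 = 898832; 898,832 required, 898,856 in favor — approved.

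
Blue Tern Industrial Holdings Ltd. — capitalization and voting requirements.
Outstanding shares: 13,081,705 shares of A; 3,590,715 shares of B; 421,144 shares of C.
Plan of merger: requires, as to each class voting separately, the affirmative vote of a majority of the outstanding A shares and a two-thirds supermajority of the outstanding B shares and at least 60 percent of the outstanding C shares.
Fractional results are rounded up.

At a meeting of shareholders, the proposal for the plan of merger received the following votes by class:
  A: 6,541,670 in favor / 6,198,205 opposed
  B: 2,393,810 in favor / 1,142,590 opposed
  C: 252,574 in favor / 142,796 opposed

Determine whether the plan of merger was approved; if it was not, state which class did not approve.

A: a majority of 13081705 is 6540853; 6,540,853 required, 6,541,670 in favor — approved.
B: 2/3 of 3590715 = 2393810; 2,393,810 required, 2,393,810 in favor — approved.
C: 3/5 of 421144 = 252686.40, rounded up to 252687; 252,687 required, 252,574 in favor — not approved.

Not approved — the C shares did not give the required vote.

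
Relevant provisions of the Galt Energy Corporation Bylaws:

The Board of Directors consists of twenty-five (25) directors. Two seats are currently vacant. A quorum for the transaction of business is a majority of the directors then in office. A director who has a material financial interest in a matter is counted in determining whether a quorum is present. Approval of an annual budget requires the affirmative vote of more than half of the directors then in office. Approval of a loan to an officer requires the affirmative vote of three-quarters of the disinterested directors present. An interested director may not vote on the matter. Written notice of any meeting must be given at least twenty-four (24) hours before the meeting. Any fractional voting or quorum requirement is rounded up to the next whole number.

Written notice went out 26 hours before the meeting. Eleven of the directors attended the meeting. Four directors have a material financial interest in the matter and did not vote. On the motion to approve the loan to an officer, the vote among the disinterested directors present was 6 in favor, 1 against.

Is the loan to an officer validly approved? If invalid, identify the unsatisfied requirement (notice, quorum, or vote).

Invalid — quorum requirement not satisfied.

Notice: 26 hours given; 24 required (26 ≥ 24). Satisfied.
Quorum: 11 present (interested directors count toward quorum); quorum is 12. Not satisfied.
Vote: the loan to an officer requires three-fourths of the disinterested directors present (11 − 4 = 7). 3/4 of 7 = 5.25, rounded up to 6, so 6 affirmative votes are needed; 6 voted in favor. Satisfied. (Moot — without a quorum no business can be validly transacted.)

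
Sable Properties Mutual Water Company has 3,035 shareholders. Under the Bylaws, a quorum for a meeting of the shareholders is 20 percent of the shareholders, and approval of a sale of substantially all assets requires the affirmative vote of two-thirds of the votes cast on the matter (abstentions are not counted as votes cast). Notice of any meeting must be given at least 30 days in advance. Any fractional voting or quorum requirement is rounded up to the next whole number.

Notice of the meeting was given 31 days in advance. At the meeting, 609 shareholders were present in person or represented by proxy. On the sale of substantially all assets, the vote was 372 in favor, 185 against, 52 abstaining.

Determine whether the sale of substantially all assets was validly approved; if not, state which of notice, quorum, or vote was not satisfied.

Valid — all requirements satisfied.

Notice: 31 days given; 30 required. Satisfied.
Quorum: 20% of 3,035 = 607; 609 present. Satisfied.
Vote: requires two-thirds of the votes cast (609 − 52 abstaining = 557); 2/3 of 557 = 371.33, rounded up to 372, so 372 needed; 372 in favor. Satisfied.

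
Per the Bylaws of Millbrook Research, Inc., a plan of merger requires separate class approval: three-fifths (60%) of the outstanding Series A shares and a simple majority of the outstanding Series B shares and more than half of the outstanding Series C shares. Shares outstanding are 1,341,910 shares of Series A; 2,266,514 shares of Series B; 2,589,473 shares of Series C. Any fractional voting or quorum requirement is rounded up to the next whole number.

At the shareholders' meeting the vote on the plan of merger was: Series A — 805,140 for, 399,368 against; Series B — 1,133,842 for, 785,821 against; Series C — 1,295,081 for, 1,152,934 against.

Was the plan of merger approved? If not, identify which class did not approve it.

Not approved — the Series A shares did not give the required vote.

Series A: 3/5 of 1341910 = 805146; 805,146 required, 805,140 in favor — not approved.
Series B: a majority of 2266514 is 1133258; 1,133,258 required, 1,133,842 in favor — approved.
Series C: a majority of 2589473 is 1294737; 1,294,737 required, 1,295,081 in favor — approved.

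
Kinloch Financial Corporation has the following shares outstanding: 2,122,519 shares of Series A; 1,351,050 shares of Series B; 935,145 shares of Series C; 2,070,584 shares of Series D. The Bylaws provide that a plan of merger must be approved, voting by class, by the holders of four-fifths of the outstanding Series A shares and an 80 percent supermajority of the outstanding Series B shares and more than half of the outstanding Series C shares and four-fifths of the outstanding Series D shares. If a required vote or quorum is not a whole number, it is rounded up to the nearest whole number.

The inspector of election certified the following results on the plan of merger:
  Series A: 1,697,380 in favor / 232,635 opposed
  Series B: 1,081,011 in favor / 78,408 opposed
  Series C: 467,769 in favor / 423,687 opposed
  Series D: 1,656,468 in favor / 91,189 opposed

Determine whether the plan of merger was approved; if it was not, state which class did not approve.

Not approved — the Series A shares did not give the required vote.

Series A: 4/5 of 2122519 = 1698015.20, rounded up to 1698016; 1,698,016 required, 1,697,380 in favor — not approved.
Series B: 4/5 of 1351050 = 1080840; 1,080,840 required, 1,081,011 in favor — approved.
Series C: a majority of 935145 is 467573; 467,573 required, 467,769 in favor — approved.
Series D: 4/5 of 2070584 = 1656467.20, rounded up to 1656468; 1,656,468 required, 1,656,468 in favor — approved.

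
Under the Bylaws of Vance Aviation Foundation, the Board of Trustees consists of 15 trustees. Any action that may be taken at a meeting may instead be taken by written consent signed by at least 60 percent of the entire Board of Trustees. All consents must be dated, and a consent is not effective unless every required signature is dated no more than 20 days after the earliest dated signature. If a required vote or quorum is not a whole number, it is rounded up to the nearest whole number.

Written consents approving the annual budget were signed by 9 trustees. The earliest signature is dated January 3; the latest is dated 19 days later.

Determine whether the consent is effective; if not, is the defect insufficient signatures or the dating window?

Effective — both the signature and dating-window requirements are satisfied.

Signatures required: at least 60 percent of 15 — 3/5 of 15 = 9, so 9 needed; 9 signed. Sufficient.
Dating window: the latest signature is 19 days after the earliest; the limit is 20 days. Within the window.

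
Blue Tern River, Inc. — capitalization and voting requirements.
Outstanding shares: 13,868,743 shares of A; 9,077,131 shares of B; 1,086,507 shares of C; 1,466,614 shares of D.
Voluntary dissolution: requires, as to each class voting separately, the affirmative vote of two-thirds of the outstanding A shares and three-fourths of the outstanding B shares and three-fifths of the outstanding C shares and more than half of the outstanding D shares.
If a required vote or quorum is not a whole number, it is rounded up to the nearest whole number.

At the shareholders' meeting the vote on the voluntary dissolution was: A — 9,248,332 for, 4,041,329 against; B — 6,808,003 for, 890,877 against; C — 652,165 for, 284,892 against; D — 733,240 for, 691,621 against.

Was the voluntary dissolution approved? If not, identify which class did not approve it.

A: 2/3 of 13868743 = 9245828.67, rounded up to 9245829; 9,245,829 required, 9,248,332 in favor — approved.
B: 3/4 of 9077131 = 6807848.25, rounded up to 6807849; 6,807,849 required, 6,808,003 in favor — approved.
C: 3/5 of 1086507 = 651904.20, rounded up to 651905; 651,905 required, 652,165 in favor — approved.
D: a majority of 1466614 is 733308; 733,308 required, 733,240 in favor — not approved.

Not approved — the D shares did not give the required vote.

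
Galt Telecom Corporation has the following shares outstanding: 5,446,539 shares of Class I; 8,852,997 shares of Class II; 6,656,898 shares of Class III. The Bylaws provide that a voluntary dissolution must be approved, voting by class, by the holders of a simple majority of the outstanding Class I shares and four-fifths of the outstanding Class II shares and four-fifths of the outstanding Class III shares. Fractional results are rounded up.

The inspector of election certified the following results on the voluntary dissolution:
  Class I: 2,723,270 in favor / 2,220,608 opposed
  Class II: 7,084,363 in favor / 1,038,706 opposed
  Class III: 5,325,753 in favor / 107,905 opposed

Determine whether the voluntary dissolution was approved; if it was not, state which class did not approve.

Class I: a majority of 5446539 is 2723270; 2,723,270 required, 2,723,270 in favor — approved.
Class II: 4/5 of 8852997 = 7082397.60, rounded up to 7082398; 7,082,398 required, 7,084,363 in favor — approved.
Class III: 4/5 of 6656898 = 5325518.40, rounded up to 5325519; 5,325,519 required, 5,325,753 in favor — approved.

Approved — every class gave the required vote.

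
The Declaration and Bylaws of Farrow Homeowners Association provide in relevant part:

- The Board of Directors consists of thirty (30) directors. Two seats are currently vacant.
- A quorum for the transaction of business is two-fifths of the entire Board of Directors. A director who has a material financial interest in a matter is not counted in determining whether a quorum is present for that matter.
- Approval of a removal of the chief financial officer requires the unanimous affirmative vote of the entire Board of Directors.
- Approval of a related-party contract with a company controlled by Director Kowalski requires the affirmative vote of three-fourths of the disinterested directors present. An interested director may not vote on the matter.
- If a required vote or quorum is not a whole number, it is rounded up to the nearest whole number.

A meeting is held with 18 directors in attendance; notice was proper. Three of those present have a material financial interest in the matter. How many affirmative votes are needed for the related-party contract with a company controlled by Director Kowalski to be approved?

The related-party contract with a company controlled by Director Kowalski requires three-fourths of the disinterested directors present (18 − 3 = 15).
3/4 of 15 = 11.25, rounded up to 12.

12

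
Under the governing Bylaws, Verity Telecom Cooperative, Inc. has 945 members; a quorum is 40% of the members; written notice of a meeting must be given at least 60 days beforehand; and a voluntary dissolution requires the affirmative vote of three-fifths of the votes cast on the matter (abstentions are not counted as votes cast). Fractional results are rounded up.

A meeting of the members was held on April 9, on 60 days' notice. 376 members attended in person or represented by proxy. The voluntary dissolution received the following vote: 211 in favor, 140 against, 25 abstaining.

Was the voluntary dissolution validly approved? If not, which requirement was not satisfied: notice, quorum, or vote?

Invalid — quorum requirement not satisfied.

Notice: 60 days given; 60 required. Satisfied.
Quorum: 40% of 945 = 378; 376 present. Not satisfied.
Vote: requires three-fifths of the votes cast (376 − 25 abstaining = 351); 3/5 of 351 = 210.60, rounded up to 211, so 211 needed; 211 in favor. Satisfied.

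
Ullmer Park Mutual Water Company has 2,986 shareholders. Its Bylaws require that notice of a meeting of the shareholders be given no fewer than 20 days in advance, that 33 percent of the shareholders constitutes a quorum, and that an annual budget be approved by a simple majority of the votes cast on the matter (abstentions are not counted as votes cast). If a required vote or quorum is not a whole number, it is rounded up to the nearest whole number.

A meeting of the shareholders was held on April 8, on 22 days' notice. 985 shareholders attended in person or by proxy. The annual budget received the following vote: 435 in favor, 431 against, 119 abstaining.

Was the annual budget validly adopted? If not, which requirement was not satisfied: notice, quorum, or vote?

Notice: 22 days given; 20 required. Satisfied.
Quorum: 33% of 2,986 = 985.38, rounded up to 986; 985 present. Not satisfied.
Vote: requires a majority of the votes cast (985 − 119 abstaining = 866); a majority of 866 is 434, so 434 needed; 435 in favor. Satisfied.

Invalid — quorum requirement not satisfied.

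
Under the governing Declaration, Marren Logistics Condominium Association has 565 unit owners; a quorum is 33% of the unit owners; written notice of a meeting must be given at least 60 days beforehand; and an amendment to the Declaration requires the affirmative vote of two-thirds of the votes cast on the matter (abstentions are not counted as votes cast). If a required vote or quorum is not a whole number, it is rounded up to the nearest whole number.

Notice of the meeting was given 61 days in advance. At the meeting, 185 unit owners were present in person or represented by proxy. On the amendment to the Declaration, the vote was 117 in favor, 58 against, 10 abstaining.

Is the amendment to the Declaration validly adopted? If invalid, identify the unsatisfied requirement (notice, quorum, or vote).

Invalid — quorum requirement not satisfied.

Notice: 61 days given; 60 required. Satisfied.
Quorum: 33% of 565 = 186.45, rounded up to 187; 185 present. Not satisfied.
Vote: requires two-thirds of the votes cast (185 − 10 abstaining = 175); 2/3 of 175 = 116.67, rounded up to 117, so 117 needed; 117 in favor. Satisfied.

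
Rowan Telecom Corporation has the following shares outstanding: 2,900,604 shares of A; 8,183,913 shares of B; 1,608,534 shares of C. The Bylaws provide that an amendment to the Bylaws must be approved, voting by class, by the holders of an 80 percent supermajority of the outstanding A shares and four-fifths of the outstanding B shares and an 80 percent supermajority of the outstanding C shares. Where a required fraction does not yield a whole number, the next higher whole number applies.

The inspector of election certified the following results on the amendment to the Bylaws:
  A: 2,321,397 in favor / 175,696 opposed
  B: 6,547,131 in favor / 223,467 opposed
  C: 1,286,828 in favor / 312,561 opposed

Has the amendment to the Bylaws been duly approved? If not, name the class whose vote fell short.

Approved — every class gave the required vote.

A: 4/5 of 2900604 = 2320483.20, rounded up to 2320484; 2,320,484 required, 2,321,397 in favor — approved.
B: 4/5 of 8183913 = 6547130.40, rounded up to 6547131; 6,547,131 required, 6,547,131 in favor — approved.
C: 4/5 of 1608534 = 1286827.20, rounded up to 1286828; 1,286,828 required, 1,286,828 in favor — approved.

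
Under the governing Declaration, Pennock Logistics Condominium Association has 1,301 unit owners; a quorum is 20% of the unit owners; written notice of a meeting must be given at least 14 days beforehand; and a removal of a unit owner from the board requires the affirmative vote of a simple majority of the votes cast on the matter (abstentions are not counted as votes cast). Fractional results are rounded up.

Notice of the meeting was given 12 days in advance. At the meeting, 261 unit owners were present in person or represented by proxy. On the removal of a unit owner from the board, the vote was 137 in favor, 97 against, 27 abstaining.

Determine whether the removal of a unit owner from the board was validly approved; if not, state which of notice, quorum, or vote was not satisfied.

Notice: 12 days given; 14 required. Not satisfied.
Quorum: 20% of 1,301 = 260.20, rounded up to 261; 261 present. Satisfied.
Vote: requires a majority of the votes cast (261 − 27 abstaining = 234); a majority of 234 is 118, so 118 needed; 137 in favor. Satisfied.

Invalid — notice requirement not satisfied.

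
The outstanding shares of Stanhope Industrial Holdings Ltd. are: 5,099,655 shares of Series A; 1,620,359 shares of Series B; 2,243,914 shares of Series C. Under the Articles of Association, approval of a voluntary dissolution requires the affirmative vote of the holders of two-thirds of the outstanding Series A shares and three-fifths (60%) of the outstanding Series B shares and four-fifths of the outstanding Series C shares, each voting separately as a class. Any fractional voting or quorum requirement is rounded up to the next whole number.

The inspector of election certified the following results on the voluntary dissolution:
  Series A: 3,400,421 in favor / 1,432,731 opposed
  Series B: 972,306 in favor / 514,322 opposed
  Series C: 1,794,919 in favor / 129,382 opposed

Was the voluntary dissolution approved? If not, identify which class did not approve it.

Not approved — the Series C shares did not give the required vote.

Series A: 2/3 of 5099655 = 3399770; 3,399,770 required, 3,400,421 in favor — approved.
Series B: 3/5 of 1620359 = 972215.40, rounded up to 972216; 972,216 required, 972,306 in favor — approved.
Series C: 4/5 of 2243914 = 1795131.20, rounded up to 1795132; 1,795,132 required, 1,794,919 in favor — not approved.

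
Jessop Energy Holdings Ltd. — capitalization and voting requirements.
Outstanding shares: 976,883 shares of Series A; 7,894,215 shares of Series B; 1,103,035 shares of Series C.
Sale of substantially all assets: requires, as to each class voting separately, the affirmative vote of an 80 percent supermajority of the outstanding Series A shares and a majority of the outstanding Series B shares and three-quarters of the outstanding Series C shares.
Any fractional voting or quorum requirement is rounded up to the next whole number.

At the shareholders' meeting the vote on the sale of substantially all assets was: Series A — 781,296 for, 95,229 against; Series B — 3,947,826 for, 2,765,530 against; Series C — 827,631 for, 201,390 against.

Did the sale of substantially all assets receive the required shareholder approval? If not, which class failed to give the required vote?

Series A: 4/5 of 976883 = 781506.40, rounded up to 781507; 781,507 required, 781,296 in favor — not approved.
Series B: a majority of 7894215 is 3947108; 3,947,108 required, 3,947,826 in favor — approved.
Series C: 3/4 of 1103035 = 827276.25, rounded up to 827277; 827,277 required, 827,631 in favor — approved.

Not approved — the Series A shares did not give the required vote.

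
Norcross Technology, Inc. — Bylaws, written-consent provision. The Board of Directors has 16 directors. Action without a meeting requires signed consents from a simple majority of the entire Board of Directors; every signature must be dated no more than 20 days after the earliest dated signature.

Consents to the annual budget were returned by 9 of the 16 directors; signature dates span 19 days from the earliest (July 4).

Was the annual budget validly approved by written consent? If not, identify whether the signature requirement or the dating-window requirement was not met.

Effective — both the signature and dating-window requirements are satisfied.

Signatures required: a simple majority of 16 — a majority of 16 is 9, so 9 needed; 9 signed. Sufficient.
Dating window: the latest signature is 19 days after the earliest; the limit is 20 days. Within the window.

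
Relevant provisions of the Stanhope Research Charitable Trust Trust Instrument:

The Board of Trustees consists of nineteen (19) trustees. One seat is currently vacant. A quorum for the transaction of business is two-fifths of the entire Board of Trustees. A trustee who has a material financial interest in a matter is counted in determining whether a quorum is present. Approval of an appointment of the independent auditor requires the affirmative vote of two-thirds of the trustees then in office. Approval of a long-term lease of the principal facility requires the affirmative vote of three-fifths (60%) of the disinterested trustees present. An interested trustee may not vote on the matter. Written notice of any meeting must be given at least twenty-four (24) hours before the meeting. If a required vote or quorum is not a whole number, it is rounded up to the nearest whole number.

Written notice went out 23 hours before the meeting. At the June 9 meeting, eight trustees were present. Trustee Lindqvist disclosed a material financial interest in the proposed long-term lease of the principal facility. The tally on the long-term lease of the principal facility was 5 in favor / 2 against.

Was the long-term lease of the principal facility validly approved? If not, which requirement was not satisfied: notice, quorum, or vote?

Notice: 23 hours given; 24 required (23 < 24). Not satisfied.
Quorum: 8 present (interested trustees count toward quorum); quorum is 8. Satisfied.
Vote: the long-term lease of the principal facility requires three-fifths of the disinterested trustees present (8 − 1 = 7). 3/5 of 7 = 4.20, rounded up to 5, so 5 affirmative votes are needed; 5 voted in favor. Satisfied.

Invalid — notice requirement not satisfied.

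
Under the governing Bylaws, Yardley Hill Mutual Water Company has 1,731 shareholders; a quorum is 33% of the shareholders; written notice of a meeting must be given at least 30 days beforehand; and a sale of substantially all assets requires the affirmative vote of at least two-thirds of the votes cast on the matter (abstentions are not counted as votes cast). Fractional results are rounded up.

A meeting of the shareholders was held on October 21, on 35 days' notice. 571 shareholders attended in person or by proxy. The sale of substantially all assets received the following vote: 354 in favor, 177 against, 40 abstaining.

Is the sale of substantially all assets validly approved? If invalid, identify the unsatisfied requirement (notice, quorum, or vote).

Invalid — quorum requirement not satisfied.

Notice: 35 days given; 30 required. Satisfied.
Quorum: 33% of 1,731 = 571.23, rounded up to 572; 571 present. Not satisfied.
Vote: requires two-thirds of the votes cast (571 − 40 abstaining = 531); 2/3 of 531 = 354, so 354 needed; 354 in favor. Satisfied.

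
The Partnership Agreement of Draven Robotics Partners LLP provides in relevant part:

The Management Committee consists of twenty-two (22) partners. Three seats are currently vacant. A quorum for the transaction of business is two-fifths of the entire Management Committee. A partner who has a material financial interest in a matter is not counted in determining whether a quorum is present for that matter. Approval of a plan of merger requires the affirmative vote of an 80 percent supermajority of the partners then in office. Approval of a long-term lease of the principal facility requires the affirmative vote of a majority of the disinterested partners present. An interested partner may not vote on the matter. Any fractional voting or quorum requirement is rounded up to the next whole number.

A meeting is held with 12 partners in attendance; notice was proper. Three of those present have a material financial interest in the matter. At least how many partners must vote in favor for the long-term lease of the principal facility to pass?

5

The long-term lease of the principal facility requires a majority of the disinterested partners present (12 − 3 = 9).
A majority of 9 is 5.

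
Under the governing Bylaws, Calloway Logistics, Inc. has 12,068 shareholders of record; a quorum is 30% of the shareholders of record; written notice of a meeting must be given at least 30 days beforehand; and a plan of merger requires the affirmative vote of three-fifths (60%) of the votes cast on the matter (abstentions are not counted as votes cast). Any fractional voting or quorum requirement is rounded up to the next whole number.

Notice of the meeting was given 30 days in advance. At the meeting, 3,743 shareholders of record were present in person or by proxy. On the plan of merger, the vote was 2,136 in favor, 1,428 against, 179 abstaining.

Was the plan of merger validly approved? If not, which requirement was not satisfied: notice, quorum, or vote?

Notice: 30 days given; 30 required. Satisfied.
Quorum: 30% of 12,068 = 3,620.40, rounded up to 3,621; 3,743 present. Satisfied.
Vote: requires three-fifths of the votes cast (3,743 − 179 abstaining = 3,564); 3/5 of 3564 = 2138.40, rounded up to 2139, so 2,139 needed; 2,136 in favor. Not satisfied.

Invalid — vote requirement not satisfied.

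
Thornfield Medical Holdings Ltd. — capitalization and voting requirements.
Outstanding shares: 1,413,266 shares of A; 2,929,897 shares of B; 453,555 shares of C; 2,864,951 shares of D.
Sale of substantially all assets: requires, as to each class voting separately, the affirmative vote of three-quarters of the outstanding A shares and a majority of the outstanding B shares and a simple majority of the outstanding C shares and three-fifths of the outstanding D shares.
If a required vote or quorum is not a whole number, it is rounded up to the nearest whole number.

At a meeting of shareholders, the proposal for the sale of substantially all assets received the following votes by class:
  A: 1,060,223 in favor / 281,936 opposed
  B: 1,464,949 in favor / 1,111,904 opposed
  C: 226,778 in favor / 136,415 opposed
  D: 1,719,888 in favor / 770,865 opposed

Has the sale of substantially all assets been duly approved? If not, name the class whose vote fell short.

Approved — every class gave the required vote.

A: 3/4 of 1413266 = 1059949.50, rounded up to 1059950; 1,059,950 required, 1,060,223 in favor — approved.
B: a majority of 2929897 is 1464949; 1,464,949 required, 1,464,949 in favor — approved.
C: a majority of 453555 is 226778; 226,778 required, 226,778 in favor — approved.
D: 3/5 of 2864951 = 1718970.60, rounded up to 1718971; 1,718,971 required, 1,719,888 in favor — approved.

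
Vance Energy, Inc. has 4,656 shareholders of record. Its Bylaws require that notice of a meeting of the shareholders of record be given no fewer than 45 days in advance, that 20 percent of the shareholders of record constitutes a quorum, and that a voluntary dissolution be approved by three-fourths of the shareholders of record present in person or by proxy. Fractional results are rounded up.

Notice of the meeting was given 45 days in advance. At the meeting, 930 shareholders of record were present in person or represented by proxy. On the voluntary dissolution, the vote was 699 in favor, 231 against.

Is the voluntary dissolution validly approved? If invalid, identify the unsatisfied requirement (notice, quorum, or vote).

Notice: 45 days given; 45 required. Satisfied.
Quorum: 20% of 4,656 = 931.20, rounded up to 932; 930 present. Not satisfied.
Vote: requires three-fourths of those present (930); 3/4 of 930 = 697.50, rounded up to 698, so 698 needed; 699 in favor. Satisfied.

Invalid — quorum requirement not satisfied.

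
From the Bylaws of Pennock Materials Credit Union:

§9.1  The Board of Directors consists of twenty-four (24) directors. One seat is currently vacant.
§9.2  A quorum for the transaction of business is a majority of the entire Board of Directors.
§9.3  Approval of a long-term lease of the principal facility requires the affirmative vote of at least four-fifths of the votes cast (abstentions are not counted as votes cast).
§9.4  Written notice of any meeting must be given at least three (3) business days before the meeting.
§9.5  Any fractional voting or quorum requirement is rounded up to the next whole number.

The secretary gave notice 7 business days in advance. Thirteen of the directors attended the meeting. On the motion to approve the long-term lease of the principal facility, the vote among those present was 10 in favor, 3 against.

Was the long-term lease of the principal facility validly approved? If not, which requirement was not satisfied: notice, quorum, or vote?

Invalid — vote requirement not satisfied.

Notice: 7 business days given; 3 required (7 ≥ 3). Satisfied.
Quorum: 13 present; quorum is 13. Satisfied.
Vote: the long-term lease of the principal facility requires four-fifths of the votes cast (13). 4/5 of 13 = 10.40, rounded up to 11, so 11 affirmative votes are needed; 10 voted in favor. Not satisfied.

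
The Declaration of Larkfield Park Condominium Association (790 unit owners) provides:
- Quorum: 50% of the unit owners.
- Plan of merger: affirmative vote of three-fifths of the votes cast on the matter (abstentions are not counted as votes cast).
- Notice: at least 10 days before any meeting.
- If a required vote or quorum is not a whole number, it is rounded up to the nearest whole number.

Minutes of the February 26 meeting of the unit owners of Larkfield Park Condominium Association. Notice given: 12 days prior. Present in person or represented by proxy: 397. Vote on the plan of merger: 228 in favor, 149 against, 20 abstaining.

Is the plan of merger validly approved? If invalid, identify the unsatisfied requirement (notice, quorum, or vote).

Notice: 12 days given; 10 required. Satisfied.
Quorum: 50% of 790 = 395; 397 present. Satisfied.
Vote: requires three-fifths of the votes cast (397 − 20 abstaining = 377); 3/5 of 377 = 226.20, rounded up to 227, so 227 needed; 228 in favor. Satisfied.

Valid — all requirements satisfied.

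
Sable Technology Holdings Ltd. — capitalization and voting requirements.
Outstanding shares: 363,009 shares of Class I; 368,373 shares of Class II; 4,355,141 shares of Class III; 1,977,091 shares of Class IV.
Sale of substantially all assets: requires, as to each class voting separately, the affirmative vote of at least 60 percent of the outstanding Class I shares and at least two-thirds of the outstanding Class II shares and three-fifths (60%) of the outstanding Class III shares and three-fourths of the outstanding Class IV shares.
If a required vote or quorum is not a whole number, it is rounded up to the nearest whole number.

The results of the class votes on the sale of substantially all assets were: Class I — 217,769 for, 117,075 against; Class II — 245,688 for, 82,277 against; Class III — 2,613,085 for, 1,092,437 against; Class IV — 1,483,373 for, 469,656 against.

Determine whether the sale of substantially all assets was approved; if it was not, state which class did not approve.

Class I: 3/5 of 363009 = 217805.40, rounded up to 217806; 217,806 required, 217,769 in favor — not approved.
Class II: 2/3 of 368373 = 245582; 245,582 required, 245,688 in favor — approved.
Class III: 3/5 of 4355141 = 2613084.60, rounded up to 2613085; 2,613,085 required, 2,613,085 in favor — approved.
Class IV: 3/4 of 1977091 = 1482818.25, rounded up to 1482819; 1,482,819 required, 1,483,373 in favor — approved.

Not approved — the Class I shares did not give the required vote.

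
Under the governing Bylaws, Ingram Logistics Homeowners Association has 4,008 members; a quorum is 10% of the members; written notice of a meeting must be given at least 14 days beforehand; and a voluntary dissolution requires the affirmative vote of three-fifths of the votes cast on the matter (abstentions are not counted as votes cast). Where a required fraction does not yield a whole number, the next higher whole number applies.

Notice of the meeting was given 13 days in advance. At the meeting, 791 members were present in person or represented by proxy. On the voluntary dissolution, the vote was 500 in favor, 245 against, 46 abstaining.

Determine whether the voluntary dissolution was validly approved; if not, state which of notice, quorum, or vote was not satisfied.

Invalid — notice requirement not satisfied.

Notice: 13 days given; 14 required. Not satisfied.
Quorum: 10% of 4,008 = 400.80, rounded up to 401; 791 present. Satisfied.
Vote: requires three-fifths of the votes cast (791 − 46 abstaining = 745); 3/5 of 745 = 447, so 447 needed; 500 in favor. Satisfied.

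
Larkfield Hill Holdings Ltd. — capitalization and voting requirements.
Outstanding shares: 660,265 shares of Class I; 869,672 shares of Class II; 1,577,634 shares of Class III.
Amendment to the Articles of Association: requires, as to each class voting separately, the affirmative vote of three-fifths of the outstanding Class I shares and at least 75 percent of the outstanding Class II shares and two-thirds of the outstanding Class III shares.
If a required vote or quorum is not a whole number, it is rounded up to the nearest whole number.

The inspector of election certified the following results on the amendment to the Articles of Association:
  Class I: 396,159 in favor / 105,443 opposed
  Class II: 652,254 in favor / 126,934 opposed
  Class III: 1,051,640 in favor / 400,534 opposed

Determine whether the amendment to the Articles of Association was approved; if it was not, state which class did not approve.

Not approved — the Class III shares did not give the required vote.

Class I: 3/5 of 660265 = 396159; 396,159 required, 396,159 in favor — approved.
Class II: 3/4 of 869672 = 652254; 652,254 required, 652,254 in favor — approved.
Class III: 2/3 of 1577634 = 1051756; 1,051,756 required, 1,051,640 in favor — not approved.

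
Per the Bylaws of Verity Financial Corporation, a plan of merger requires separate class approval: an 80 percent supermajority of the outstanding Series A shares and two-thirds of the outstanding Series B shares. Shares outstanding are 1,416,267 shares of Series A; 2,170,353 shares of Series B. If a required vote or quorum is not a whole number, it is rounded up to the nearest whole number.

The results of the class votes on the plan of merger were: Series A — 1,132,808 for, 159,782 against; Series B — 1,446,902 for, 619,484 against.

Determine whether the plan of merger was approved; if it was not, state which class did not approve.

Not approved — the Series A shares did not give the required vote.

Series A: 4/5 of 1416267 = 1133013.60, rounded up to 1133014; 1,133,014 required, 1,132,808 in favor — not approved.
Series B: 2/3 of 2170353 = 1446902; 1,446,902 required, 1,446,902 in favor — approved.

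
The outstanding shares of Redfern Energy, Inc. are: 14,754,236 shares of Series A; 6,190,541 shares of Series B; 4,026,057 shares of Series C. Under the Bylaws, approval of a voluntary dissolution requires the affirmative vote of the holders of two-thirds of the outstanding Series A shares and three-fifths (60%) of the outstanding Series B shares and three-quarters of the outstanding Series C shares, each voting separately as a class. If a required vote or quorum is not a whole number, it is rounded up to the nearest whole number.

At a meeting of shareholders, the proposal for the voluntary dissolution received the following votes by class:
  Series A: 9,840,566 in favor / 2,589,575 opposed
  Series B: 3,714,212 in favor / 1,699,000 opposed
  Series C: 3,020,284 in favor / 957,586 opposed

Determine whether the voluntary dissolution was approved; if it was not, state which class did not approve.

Not approved — the Series B shares did not give the required vote.

Series A: 2/3 of 14754236 = 9836157.33, rounded up to 9836158; 9,836,158 required, 9,840,566 in favor — approved.
Series B: 3/5 of 6190541 = 3714324.60, rounded up to 3714325; 3,714,325 required, 3,714,212 in favor — not approved.
Series C: 3/4 of 4026057 = 3019542.75, rounded up to 3019543; 3,019,543 required, 3,020,284 in favor — approved.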